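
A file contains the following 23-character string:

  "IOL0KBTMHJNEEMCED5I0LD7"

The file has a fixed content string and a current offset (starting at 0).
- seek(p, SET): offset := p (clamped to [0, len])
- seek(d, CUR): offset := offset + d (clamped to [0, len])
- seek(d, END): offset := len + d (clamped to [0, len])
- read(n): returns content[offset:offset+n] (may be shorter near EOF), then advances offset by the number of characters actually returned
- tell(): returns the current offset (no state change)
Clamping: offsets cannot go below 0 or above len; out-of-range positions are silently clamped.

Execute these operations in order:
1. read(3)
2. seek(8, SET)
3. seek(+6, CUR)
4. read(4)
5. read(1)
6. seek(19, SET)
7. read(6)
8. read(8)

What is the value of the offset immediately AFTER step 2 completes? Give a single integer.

Answer: 8

Derivation:
After 1 (read(3)): returned 'IOL', offset=3
After 2 (seek(8, SET)): offset=8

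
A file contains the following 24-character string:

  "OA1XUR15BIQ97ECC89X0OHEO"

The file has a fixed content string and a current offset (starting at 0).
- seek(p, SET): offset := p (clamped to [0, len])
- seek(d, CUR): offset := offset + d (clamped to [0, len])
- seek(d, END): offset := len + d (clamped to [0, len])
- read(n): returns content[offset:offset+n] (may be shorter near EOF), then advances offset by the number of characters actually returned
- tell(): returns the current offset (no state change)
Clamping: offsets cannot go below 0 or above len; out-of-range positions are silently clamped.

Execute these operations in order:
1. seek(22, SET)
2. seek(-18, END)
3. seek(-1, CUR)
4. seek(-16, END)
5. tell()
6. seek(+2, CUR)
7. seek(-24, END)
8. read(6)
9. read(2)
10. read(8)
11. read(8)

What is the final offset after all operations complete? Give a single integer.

After 1 (seek(22, SET)): offset=22
After 2 (seek(-18, END)): offset=6
After 3 (seek(-1, CUR)): offset=5
After 4 (seek(-16, END)): offset=8
After 5 (tell()): offset=8
After 6 (seek(+2, CUR)): offset=10
After 7 (seek(-24, END)): offset=0
After 8 (read(6)): returned 'OA1XUR', offset=6
After 9 (read(2)): returned '15', offset=8
After 10 (read(8)): returned 'BIQ97ECC', offset=16
After 11 (read(8)): returned '89X0OHEO', offset=24

Answer: 24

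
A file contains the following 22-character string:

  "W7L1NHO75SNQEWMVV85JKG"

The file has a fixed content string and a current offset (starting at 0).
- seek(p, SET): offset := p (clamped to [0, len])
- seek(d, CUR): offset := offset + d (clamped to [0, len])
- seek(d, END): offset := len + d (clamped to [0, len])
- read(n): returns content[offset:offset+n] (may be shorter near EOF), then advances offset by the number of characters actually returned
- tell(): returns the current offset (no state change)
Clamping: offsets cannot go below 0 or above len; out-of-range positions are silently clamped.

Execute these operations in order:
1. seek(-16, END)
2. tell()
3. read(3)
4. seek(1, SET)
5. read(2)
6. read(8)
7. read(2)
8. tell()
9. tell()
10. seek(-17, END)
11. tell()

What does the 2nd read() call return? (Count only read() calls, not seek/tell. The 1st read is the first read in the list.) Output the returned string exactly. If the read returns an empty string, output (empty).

Answer: 7L

Derivation:
After 1 (seek(-16, END)): offset=6
After 2 (tell()): offset=6
After 3 (read(3)): returned 'O75', offset=9
After 4 (seek(1, SET)): offset=1
After 5 (read(2)): returned '7L', offset=3
After 6 (read(8)): returned '1NHO75SN', offset=11
After 7 (read(2)): returned 'QE', offset=13
After 8 (tell()): offset=13
After 9 (tell()): offset=13
After 10 (seek(-17, END)): offset=5
After 11 (tell()): offset=5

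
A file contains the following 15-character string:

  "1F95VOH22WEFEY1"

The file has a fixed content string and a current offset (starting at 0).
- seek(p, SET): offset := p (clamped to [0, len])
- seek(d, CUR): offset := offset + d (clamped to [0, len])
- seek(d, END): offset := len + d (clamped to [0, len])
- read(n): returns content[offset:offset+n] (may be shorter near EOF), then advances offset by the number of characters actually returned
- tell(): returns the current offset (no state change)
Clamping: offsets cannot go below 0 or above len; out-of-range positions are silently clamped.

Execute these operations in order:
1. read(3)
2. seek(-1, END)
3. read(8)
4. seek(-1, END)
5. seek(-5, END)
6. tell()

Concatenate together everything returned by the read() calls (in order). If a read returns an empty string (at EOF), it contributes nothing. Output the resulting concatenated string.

After 1 (read(3)): returned '1F9', offset=3
After 2 (seek(-1, END)): offset=14
After 3 (read(8)): returned '1', offset=15
After 4 (seek(-1, END)): offset=14
After 5 (seek(-5, END)): offset=10
After 6 (tell()): offset=10

Answer: 1F91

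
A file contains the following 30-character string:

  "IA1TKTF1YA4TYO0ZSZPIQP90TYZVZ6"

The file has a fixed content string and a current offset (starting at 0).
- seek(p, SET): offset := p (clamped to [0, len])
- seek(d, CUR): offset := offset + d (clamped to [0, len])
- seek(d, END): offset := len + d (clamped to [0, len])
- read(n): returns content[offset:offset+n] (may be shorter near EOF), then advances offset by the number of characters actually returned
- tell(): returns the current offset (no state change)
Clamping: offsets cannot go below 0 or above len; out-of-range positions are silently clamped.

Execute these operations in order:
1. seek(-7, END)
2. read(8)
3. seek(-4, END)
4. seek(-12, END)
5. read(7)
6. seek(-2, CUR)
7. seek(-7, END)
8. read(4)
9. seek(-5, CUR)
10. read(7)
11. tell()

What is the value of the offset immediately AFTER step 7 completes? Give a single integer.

After 1 (seek(-7, END)): offset=23
After 2 (read(8)): returned '0TYZVZ6', offset=30
After 3 (seek(-4, END)): offset=26
After 4 (seek(-12, END)): offset=18
After 5 (read(7)): returned 'PIQP90T', offset=25
After 6 (seek(-2, CUR)): offset=23
After 7 (seek(-7, END)): offset=23

Answer: 23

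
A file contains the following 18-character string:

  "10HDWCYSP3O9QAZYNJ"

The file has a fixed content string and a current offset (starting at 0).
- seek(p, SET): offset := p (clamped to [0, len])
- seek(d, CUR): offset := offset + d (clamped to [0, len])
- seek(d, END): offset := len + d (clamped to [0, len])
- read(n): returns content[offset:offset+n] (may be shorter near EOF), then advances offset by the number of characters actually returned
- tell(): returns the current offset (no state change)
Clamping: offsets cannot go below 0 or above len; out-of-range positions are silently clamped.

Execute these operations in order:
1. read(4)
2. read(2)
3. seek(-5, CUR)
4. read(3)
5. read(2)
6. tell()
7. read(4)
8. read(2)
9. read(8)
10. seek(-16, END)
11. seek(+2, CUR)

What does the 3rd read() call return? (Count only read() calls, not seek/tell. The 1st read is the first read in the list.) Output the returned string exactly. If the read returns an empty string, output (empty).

After 1 (read(4)): returned '10HD', offset=4
After 2 (read(2)): returned 'WC', offset=6
After 3 (seek(-5, CUR)): offset=1
After 4 (read(3)): returned '0HD', offset=4
After 5 (read(2)): returned 'WC', offset=6
After 6 (tell()): offset=6
After 7 (read(4)): returned 'YSP3', offset=10
After 8 (read(2)): returned 'O9', offset=12
After 9 (read(8)): returned 'QAZYNJ', offset=18
After 10 (seek(-16, END)): offset=2
After 11 (seek(+2, CUR)): offset=4

Answer: 0HD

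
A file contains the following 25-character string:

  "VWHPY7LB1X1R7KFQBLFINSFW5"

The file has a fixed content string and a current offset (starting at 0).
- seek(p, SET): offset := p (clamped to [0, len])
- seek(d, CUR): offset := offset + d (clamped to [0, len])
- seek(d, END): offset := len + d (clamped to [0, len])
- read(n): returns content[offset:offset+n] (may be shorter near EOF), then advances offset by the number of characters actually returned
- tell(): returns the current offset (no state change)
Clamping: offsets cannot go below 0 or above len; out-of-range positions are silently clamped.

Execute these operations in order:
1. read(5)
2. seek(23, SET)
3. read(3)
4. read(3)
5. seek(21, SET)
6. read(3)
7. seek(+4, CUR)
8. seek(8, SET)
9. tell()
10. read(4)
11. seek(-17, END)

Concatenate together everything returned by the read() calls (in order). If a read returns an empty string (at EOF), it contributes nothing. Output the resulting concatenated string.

After 1 (read(5)): returned 'VWHPY', offset=5
After 2 (seek(23, SET)): offset=23
After 3 (read(3)): returned 'W5', offset=25
After 4 (read(3)): returned '', offset=25
After 5 (seek(21, SET)): offset=21
After 6 (read(3)): returned 'SFW', offset=24
After 7 (seek(+4, CUR)): offset=25
After 8 (seek(8, SET)): offset=8
After 9 (tell()): offset=8
After 10 (read(4)): returned '1X1R', offset=12
After 11 (seek(-17, END)): offset=8

Answer: VWHPYW5SFW1X1R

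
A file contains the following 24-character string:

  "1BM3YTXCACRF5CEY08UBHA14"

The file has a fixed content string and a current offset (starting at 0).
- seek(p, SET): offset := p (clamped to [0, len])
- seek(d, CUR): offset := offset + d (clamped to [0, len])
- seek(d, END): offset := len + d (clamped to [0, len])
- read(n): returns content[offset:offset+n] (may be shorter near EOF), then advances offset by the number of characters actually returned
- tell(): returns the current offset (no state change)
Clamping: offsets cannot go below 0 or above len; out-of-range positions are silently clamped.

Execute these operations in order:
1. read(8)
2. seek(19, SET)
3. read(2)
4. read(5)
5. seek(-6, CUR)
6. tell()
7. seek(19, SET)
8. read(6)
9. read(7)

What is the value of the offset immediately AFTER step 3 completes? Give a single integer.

Answer: 21

Derivation:
After 1 (read(8)): returned '1BM3YTXC', offset=8
After 2 (seek(19, SET)): offset=19
After 3 (read(2)): returned 'BH', offset=21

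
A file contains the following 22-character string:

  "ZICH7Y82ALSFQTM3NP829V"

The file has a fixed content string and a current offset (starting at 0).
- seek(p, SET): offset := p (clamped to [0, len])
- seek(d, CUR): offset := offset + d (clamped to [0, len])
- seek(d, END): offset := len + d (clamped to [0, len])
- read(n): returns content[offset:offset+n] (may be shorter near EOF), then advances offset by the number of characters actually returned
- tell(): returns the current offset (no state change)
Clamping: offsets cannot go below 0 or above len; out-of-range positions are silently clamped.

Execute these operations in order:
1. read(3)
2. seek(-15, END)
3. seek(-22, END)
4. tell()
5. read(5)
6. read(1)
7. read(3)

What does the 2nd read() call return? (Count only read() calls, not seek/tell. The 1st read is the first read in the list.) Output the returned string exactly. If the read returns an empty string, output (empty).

After 1 (read(3)): returned 'ZIC', offset=3
After 2 (seek(-15, END)): offset=7
After 3 (seek(-22, END)): offset=0
After 4 (tell()): offset=0
After 5 (read(5)): returned 'ZICH7', offset=5
After 6 (read(1)): returned 'Y', offset=6
After 7 (read(3)): returned '82A', offset=9

Answer: ZICH7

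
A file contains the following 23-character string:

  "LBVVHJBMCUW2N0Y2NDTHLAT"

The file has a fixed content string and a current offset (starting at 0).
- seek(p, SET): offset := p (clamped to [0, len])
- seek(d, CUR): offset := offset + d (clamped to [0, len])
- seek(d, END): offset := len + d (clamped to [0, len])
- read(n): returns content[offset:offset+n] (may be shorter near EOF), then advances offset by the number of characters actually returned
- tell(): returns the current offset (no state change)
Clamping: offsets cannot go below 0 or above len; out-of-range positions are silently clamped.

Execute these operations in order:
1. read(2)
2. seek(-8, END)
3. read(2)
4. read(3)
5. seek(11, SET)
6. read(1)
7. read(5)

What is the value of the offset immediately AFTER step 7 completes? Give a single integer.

After 1 (read(2)): returned 'LB', offset=2
After 2 (seek(-8, END)): offset=15
After 3 (read(2)): returned '2N', offset=17
After 4 (read(3)): returned 'DTH', offset=20
After 5 (seek(11, SET)): offset=11
After 6 (read(1)): returned '2', offset=12
After 7 (read(5)): returned 'N0Y2N', offset=17

Answer: 17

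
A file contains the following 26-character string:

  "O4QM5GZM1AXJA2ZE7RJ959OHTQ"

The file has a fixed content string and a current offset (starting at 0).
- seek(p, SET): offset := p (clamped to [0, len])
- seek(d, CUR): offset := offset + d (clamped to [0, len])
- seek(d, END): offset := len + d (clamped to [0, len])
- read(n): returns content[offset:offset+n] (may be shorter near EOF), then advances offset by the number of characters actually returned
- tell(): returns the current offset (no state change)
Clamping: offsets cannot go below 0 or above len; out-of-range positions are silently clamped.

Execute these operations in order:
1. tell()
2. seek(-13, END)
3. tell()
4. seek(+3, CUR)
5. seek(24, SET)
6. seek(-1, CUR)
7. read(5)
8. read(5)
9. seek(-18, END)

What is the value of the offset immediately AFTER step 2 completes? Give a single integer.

After 1 (tell()): offset=0
After 2 (seek(-13, END)): offset=13

Answer: 13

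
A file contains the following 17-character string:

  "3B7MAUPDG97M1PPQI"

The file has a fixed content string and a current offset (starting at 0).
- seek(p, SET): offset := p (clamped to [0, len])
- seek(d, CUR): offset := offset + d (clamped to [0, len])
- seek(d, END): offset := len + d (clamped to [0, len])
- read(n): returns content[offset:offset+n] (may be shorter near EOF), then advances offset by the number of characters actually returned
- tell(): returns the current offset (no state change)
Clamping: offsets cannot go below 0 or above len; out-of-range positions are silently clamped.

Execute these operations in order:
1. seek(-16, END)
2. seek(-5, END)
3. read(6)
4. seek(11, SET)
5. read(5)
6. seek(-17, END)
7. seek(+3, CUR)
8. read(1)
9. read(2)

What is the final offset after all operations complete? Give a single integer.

Answer: 6

Derivation:
After 1 (seek(-16, END)): offset=1
After 2 (seek(-5, END)): offset=12
After 3 (read(6)): returned '1PPQI', offset=17
After 4 (seek(11, SET)): offset=11
After 5 (read(5)): returned 'M1PPQ', offset=16
After 6 (seek(-17, END)): offset=0
After 7 (seek(+3, CUR)): offset=3
After 8 (read(1)): returned 'M', offset=4
After 9 (read(2)): returned 'AU', offset=6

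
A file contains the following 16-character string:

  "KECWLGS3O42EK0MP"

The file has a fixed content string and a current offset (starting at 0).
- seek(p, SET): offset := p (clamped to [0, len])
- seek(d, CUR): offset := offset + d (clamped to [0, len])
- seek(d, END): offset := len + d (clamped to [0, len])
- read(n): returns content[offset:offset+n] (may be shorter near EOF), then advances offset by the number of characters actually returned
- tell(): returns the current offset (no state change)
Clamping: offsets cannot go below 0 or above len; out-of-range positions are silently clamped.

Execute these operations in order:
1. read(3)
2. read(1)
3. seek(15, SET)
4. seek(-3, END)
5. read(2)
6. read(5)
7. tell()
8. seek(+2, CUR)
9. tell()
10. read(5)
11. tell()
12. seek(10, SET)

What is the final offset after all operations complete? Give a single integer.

Answer: 10

Derivation:
After 1 (read(3)): returned 'KEC', offset=3
After 2 (read(1)): returned 'W', offset=4
After 3 (seek(15, SET)): offset=15
After 4 (seek(-3, END)): offset=13
After 5 (read(2)): returned '0M', offset=15
After 6 (read(5)): returned 'P', offset=16
After 7 (tell()): offset=16
After 8 (seek(+2, CUR)): offset=16
After 9 (tell()): offset=16
After 10 (read(5)): returned '', offset=16
After 11 (tell()): offset=16
After 12 (seek(10, SET)): offset=10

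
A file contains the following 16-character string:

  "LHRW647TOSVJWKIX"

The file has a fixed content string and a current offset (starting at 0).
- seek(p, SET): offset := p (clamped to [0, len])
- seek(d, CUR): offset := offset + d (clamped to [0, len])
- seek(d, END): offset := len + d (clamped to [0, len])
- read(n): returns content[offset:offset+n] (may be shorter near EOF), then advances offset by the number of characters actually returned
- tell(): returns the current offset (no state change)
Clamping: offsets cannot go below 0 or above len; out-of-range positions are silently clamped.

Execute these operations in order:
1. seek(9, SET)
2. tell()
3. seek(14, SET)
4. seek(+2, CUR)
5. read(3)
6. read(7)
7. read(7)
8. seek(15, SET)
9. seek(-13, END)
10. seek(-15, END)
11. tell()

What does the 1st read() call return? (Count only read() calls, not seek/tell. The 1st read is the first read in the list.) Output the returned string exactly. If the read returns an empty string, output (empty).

Answer: (empty)

Derivation:
After 1 (seek(9, SET)): offset=9
After 2 (tell()): offset=9
After 3 (seek(14, SET)): offset=14
After 4 (seek(+2, CUR)): offset=16
After 5 (read(3)): returned '', offset=16
After 6 (read(7)): returned '', offset=16
After 7 (read(7)): returned '', offset=16
After 8 (seek(15, SET)): offset=15
After 9 (seek(-13, END)): offset=3
After 10 (seek(-15, END)): offset=1
After 11 (tell()): offset=1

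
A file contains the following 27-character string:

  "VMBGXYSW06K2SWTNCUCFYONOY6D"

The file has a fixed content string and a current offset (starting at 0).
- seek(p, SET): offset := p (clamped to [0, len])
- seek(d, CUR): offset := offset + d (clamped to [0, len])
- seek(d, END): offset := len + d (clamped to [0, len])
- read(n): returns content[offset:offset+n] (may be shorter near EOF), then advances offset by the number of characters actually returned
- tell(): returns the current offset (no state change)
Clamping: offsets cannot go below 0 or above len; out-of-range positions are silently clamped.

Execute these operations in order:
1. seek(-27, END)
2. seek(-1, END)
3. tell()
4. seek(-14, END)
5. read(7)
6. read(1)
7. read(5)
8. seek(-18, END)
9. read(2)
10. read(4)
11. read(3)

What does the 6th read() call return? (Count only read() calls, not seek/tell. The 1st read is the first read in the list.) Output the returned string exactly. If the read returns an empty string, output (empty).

After 1 (seek(-27, END)): offset=0
After 2 (seek(-1, END)): offset=26
After 3 (tell()): offset=26
After 4 (seek(-14, END)): offset=13
After 5 (read(7)): returned 'WTNCUCF', offset=20
After 6 (read(1)): returned 'Y', offset=21
After 7 (read(5)): returned 'ONOY6', offset=26
After 8 (seek(-18, END)): offset=9
After 9 (read(2)): returned '6K', offset=11
After 10 (read(4)): returned '2SWT', offset=15
After 11 (read(3)): returned 'NCU', offset=18

Answer: NCU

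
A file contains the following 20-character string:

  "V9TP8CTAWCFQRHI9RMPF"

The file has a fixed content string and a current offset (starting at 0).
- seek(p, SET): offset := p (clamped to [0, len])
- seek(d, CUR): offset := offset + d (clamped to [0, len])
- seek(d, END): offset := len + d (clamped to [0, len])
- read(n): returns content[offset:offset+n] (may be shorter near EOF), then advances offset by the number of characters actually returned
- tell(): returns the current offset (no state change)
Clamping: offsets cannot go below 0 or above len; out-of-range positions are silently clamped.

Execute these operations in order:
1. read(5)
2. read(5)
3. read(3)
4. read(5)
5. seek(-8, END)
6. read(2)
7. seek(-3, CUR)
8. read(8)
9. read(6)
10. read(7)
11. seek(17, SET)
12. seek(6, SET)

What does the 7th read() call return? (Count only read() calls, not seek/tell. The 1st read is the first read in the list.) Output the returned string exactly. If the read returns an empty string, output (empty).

After 1 (read(5)): returned 'V9TP8', offset=5
After 2 (read(5)): returned 'CTAWC', offset=10
After 3 (read(3)): returned 'FQR', offset=13
After 4 (read(5)): returned 'HI9RM', offset=18
After 5 (seek(-8, END)): offset=12
After 6 (read(2)): returned 'RH', offset=14
After 7 (seek(-3, CUR)): offset=11
After 8 (read(8)): returned 'QRHI9RMP', offset=19
After 9 (read(6)): returned 'F', offset=20
After 10 (read(7)): returned '', offset=20
After 11 (seek(17, SET)): offset=17
After 12 (seek(6, SET)): offset=6

Answer: F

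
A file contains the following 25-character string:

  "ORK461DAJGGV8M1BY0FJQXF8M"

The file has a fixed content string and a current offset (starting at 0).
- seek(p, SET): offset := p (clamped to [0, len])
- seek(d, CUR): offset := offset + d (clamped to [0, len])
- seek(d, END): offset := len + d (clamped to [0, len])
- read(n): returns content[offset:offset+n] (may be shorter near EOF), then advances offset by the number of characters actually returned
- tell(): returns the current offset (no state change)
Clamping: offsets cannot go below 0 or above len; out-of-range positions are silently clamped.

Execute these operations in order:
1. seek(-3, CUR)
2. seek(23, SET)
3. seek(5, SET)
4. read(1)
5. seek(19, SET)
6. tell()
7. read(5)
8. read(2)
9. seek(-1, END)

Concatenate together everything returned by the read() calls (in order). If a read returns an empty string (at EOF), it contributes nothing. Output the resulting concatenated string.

Answer: 1JQXF8M

Derivation:
After 1 (seek(-3, CUR)): offset=0
After 2 (seek(23, SET)): offset=23
After 3 (seek(5, SET)): offset=5
After 4 (read(1)): returned '1', offset=6
After 5 (seek(19, SET)): offset=19
After 6 (tell()): offset=19
After 7 (read(5)): returned 'JQXF8', offset=24
After 8 (read(2)): returned 'M', offset=25
After 9 (seek(-1, END)): offset=24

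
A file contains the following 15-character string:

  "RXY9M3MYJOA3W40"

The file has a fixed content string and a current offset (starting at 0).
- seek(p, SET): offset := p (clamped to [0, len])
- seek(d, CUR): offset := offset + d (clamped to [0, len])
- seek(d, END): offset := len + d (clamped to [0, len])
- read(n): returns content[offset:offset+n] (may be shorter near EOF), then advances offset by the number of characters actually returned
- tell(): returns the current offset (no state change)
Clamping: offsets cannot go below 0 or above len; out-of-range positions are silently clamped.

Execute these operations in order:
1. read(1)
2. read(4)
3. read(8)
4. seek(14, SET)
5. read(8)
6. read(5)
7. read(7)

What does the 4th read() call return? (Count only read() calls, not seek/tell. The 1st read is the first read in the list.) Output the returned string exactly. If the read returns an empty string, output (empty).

Answer: 0

Derivation:
After 1 (read(1)): returned 'R', offset=1
After 2 (read(4)): returned 'XY9M', offset=5
After 3 (read(8)): returned '3MYJOA3W', offset=13
After 4 (seek(14, SET)): offset=14
After 5 (read(8)): returned '0', offset=15
After 6 (read(5)): returned '', offset=15
After 7 (read(7)): returned '', offset=15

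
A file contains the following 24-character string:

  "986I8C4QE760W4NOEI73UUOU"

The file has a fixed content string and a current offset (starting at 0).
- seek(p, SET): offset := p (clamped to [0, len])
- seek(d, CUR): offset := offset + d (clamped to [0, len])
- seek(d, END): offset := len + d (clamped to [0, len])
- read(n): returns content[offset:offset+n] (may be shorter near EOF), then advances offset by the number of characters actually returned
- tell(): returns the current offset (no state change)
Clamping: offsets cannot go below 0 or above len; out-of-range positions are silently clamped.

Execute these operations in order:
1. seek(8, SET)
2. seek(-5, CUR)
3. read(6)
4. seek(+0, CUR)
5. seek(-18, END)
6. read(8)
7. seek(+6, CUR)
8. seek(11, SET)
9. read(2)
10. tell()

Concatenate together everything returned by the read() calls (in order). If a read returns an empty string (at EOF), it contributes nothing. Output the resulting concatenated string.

Answer: I8C4QE4QE760W40W

Derivation:
After 1 (seek(8, SET)): offset=8
After 2 (seek(-5, CUR)): offset=3
After 3 (read(6)): returned 'I8C4QE', offset=9
After 4 (seek(+0, CUR)): offset=9
After 5 (seek(-18, END)): offset=6
After 6 (read(8)): returned '4QE760W4', offset=14
After 7 (seek(+6, CUR)): offset=20
After 8 (seek(11, SET)): offset=11
After 9 (read(2)): returned '0W', offset=13
After 10 (tell()): offset=13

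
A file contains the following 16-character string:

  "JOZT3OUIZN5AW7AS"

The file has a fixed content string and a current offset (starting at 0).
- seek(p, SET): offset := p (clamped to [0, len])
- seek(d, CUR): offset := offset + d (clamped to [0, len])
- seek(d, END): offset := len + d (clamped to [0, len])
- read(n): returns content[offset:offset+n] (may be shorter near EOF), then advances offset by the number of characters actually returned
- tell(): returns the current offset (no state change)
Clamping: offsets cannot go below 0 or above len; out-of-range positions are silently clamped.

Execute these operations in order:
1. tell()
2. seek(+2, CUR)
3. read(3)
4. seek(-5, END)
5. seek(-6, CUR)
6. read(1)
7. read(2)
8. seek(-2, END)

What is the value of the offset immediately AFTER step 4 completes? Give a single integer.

Answer: 11

Derivation:
After 1 (tell()): offset=0
After 2 (seek(+2, CUR)): offset=2
After 3 (read(3)): returned 'ZT3', offset=5
After 4 (seek(-5, END)): offset=11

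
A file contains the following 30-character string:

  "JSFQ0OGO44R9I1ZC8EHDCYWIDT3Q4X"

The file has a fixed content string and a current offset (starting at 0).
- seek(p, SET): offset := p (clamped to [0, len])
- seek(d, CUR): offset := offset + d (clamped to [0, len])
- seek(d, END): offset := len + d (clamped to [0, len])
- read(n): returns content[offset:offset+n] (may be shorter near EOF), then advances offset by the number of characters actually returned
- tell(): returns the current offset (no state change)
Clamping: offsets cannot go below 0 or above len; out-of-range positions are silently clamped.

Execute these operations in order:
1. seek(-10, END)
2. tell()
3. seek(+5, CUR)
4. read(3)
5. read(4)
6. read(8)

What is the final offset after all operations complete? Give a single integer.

Answer: 30

Derivation:
After 1 (seek(-10, END)): offset=20
After 2 (tell()): offset=20
After 3 (seek(+5, CUR)): offset=25
After 4 (read(3)): returned 'T3Q', offset=28
After 5 (read(4)): returned '4X', offset=30
After 6 (read(8)): returned '', offset=30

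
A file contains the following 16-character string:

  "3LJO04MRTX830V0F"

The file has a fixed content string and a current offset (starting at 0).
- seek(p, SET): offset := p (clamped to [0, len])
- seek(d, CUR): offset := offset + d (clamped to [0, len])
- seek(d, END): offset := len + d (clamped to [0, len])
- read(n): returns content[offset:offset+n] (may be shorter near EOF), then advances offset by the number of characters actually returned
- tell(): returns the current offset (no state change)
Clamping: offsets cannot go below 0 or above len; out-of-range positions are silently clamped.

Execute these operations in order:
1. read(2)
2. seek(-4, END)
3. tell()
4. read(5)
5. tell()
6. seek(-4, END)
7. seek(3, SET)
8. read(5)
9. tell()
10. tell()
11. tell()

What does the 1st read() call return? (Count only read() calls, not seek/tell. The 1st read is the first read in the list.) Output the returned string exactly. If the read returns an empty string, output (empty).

After 1 (read(2)): returned '3L', offset=2
After 2 (seek(-4, END)): offset=12
After 3 (tell()): offset=12
After 4 (read(5)): returned '0V0F', offset=16
After 5 (tell()): offset=16
After 6 (seek(-4, END)): offset=12
After 7 (seek(3, SET)): offset=3
After 8 (read(5)): returned 'O04MR', offset=8
After 9 (tell()): offset=8
After 10 (tell()): offset=8
After 11 (tell()): offset=8

Answer: 3L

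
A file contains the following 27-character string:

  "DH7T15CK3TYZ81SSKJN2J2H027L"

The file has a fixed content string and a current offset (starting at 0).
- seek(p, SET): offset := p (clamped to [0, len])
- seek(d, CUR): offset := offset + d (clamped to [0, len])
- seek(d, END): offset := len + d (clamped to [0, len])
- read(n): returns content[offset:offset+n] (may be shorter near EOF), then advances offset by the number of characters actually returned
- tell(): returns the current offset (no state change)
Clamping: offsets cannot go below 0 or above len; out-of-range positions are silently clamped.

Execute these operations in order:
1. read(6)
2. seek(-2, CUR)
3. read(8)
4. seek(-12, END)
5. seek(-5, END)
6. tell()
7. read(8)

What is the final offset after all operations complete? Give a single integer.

After 1 (read(6)): returned 'DH7T15', offset=6
After 2 (seek(-2, CUR)): offset=4
After 3 (read(8)): returned '15CK3TYZ', offset=12
After 4 (seek(-12, END)): offset=15
After 5 (seek(-5, END)): offset=22
After 6 (tell()): offset=22
After 7 (read(8)): returned 'H027L', offset=27

Answer: 27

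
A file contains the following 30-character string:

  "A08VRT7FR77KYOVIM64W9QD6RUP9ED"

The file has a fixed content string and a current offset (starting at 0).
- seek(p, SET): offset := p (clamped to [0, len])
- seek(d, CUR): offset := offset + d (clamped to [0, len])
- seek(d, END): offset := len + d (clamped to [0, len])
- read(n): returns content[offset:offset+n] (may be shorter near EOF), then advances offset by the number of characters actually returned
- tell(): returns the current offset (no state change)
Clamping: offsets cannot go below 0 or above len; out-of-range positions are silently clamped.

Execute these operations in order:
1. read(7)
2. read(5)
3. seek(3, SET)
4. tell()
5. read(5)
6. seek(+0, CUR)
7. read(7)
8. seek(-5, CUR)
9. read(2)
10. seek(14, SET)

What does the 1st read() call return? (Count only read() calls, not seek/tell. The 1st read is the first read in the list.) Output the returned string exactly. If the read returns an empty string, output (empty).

After 1 (read(7)): returned 'A08VRT7', offset=7
After 2 (read(5)): returned 'FR77K', offset=12
After 3 (seek(3, SET)): offset=3
After 4 (tell()): offset=3
After 5 (read(5)): returned 'VRT7F', offset=8
After 6 (seek(+0, CUR)): offset=8
After 7 (read(7)): returned 'R77KYOV', offset=15
After 8 (seek(-5, CUR)): offset=10
After 9 (read(2)): returned '7K', offset=12
After 10 (seek(14, SET)): offset=14

Answer: A08VRT7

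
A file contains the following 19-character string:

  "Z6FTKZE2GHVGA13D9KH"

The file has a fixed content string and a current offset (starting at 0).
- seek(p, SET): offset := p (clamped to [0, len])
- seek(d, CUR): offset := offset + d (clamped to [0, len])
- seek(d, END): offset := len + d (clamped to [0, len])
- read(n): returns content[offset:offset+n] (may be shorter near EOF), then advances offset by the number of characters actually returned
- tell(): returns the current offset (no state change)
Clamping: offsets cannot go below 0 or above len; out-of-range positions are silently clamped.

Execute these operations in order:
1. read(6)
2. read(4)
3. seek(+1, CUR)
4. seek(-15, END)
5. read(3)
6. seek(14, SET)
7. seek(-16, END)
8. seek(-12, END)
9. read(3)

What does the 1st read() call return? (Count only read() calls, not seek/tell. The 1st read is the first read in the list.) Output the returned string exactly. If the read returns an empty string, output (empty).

Answer: Z6FTKZ

Derivation:
After 1 (read(6)): returned 'Z6FTKZ', offset=6
After 2 (read(4)): returned 'E2GH', offset=10
After 3 (seek(+1, CUR)): offset=11
After 4 (seek(-15, END)): offset=4
After 5 (read(3)): returned 'KZE', offset=7
After 6 (seek(14, SET)): offset=14
After 7 (seek(-16, END)): offset=3
After 8 (seek(-12, END)): offset=7
After 9 (read(3)): returned '2GH', offset=10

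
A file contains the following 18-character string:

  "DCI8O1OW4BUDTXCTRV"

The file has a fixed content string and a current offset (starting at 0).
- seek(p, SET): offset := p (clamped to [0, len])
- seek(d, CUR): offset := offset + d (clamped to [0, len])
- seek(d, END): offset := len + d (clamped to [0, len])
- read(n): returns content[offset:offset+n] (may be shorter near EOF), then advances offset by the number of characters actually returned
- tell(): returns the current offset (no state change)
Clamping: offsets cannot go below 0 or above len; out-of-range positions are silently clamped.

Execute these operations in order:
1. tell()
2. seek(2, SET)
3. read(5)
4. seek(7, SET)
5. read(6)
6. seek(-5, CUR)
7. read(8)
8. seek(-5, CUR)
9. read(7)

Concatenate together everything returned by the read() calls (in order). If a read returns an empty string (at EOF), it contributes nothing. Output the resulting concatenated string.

Answer: I8O1OW4BUDT4BUDTXCTDTXCTRV

Derivation:
After 1 (tell()): offset=0
After 2 (seek(2, SET)): offset=2
After 3 (read(5)): returned 'I8O1O', offset=7
After 4 (seek(7, SET)): offset=7
After 5 (read(6)): returned 'W4BUDT', offset=13
After 6 (seek(-5, CUR)): offset=8
After 7 (read(8)): returned '4BUDTXCT', offset=16
After 8 (seek(-5, CUR)): offset=11
After 9 (read(7)): returned 'DTXCTRV', offset=18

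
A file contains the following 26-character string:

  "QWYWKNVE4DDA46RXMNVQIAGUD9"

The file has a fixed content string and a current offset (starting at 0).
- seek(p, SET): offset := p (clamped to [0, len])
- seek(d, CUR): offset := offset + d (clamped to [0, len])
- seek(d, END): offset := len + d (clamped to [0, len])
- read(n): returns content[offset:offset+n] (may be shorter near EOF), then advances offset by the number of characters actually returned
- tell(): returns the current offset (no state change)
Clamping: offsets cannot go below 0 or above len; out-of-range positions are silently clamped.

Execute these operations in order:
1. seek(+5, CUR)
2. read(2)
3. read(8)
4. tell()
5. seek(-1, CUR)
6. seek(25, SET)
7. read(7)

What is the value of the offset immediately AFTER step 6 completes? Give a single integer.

After 1 (seek(+5, CUR)): offset=5
After 2 (read(2)): returned 'NV', offset=7
After 3 (read(8)): returned 'E4DDA46R', offset=15
After 4 (tell()): offset=15
After 5 (seek(-1, CUR)): offset=14
After 6 (seek(25, SET)): offset=25

Answer: 25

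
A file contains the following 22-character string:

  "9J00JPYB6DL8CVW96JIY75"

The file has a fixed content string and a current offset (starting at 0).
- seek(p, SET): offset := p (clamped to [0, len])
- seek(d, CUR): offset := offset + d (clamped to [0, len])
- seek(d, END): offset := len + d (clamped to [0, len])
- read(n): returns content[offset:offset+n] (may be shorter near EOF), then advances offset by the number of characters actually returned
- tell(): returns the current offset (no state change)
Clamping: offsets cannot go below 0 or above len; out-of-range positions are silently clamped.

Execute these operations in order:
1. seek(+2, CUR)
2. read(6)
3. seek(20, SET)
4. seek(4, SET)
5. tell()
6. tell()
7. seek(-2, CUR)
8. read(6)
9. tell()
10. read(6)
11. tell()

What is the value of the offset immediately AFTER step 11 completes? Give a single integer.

After 1 (seek(+2, CUR)): offset=2
After 2 (read(6)): returned '00JPYB', offset=8
After 3 (seek(20, SET)): offset=20
After 4 (seek(4, SET)): offset=4
After 5 (tell()): offset=4
After 6 (tell()): offset=4
After 7 (seek(-2, CUR)): offset=2
After 8 (read(6)): returned '00JPYB', offset=8
After 9 (tell()): offset=8
After 10 (read(6)): returned '6DL8CV', offset=14
After 11 (tell()): offset=14

Answer: 14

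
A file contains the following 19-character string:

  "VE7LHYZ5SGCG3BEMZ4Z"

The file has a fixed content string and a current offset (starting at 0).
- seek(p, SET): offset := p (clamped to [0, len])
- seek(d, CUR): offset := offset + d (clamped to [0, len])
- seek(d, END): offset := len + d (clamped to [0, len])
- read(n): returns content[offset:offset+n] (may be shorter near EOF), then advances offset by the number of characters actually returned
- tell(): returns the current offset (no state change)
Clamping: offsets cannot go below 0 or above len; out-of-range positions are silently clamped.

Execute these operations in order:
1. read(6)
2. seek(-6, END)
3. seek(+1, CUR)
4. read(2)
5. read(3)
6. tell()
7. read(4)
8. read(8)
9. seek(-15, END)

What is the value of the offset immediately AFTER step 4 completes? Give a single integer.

Answer: 16

Derivation:
After 1 (read(6)): returned 'VE7LHY', offset=6
After 2 (seek(-6, END)): offset=13
After 3 (seek(+1, CUR)): offset=14
After 4 (read(2)): returned 'EM', offset=16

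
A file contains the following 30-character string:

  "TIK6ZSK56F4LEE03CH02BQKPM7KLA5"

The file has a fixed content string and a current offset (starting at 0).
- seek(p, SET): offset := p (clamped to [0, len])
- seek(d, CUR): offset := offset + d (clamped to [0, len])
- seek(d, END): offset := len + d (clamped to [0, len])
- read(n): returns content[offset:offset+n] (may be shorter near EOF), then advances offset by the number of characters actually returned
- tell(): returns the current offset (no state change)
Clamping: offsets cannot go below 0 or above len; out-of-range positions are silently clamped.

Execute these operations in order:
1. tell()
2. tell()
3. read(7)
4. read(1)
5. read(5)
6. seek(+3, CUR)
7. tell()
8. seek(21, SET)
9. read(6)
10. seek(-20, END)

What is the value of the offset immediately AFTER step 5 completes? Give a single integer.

Answer: 13

Derivation:
After 1 (tell()): offset=0
After 2 (tell()): offset=0
After 3 (read(7)): returned 'TIK6ZSK', offset=7
After 4 (read(1)): returned '5', offset=8
After 5 (read(5)): returned '6F4LE', offset=13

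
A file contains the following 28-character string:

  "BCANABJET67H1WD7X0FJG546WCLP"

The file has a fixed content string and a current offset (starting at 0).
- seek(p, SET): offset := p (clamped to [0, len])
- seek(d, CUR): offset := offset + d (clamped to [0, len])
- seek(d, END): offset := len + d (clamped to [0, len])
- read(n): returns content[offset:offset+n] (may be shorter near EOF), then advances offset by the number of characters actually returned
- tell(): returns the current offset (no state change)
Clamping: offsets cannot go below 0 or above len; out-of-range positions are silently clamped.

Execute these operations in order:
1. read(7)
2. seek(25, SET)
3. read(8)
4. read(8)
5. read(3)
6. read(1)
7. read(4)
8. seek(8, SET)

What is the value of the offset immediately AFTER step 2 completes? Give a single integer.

After 1 (read(7)): returned 'BCANABJ', offset=7
After 2 (seek(25, SET)): offset=25

Answer: 25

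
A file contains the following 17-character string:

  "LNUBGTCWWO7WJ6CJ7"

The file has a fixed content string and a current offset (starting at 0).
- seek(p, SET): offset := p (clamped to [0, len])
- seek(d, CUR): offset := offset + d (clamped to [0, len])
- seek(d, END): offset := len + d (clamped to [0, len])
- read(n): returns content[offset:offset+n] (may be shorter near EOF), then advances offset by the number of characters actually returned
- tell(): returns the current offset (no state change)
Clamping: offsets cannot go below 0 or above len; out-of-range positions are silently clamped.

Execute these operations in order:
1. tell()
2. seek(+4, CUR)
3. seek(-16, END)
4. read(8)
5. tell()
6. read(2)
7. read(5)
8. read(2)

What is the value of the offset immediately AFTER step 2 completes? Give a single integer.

Answer: 4

Derivation:
After 1 (tell()): offset=0
After 2 (seek(+4, CUR)): offset=4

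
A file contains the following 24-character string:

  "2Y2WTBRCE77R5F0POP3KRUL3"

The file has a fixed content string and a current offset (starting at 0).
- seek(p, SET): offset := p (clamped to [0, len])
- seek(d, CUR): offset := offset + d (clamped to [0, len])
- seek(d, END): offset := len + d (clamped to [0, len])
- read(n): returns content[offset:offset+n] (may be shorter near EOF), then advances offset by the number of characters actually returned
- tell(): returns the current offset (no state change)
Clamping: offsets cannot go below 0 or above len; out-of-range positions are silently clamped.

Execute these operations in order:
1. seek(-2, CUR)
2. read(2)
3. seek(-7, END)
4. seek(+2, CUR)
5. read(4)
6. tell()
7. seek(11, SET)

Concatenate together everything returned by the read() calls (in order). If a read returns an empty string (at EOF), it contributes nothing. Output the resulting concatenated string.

Answer: 2YKRUL

Derivation:
After 1 (seek(-2, CUR)): offset=0
After 2 (read(2)): returned '2Y', offset=2
After 3 (seek(-7, END)): offset=17
After 4 (seek(+2, CUR)): offset=19
After 5 (read(4)): returned 'KRUL', offset=23
After 6 (tell()): offset=23
After 7 (seek(11, SET)): offset=11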